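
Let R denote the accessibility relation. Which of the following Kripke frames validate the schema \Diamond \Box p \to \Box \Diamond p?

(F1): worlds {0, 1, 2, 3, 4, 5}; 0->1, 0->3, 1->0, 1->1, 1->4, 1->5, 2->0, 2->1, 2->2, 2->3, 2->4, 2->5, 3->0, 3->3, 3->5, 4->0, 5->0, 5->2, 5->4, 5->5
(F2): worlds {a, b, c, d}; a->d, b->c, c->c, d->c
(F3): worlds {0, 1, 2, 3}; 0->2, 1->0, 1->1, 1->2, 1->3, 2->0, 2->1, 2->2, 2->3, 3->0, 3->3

Frame correspondent (Sahlqvist): \forall x \forall y \forall z (Rxy \wedge Rxz \to \exists w (Ryw \wedge Rzw)) — i.e. convergence.
(F1): fails — R15 and R10 but 5 and 0 have no common successor.
(F2): holds.
(F3): fails — R10 and R13 but 0 and 3 have no common successor.
Valid on: (F2).

(F2)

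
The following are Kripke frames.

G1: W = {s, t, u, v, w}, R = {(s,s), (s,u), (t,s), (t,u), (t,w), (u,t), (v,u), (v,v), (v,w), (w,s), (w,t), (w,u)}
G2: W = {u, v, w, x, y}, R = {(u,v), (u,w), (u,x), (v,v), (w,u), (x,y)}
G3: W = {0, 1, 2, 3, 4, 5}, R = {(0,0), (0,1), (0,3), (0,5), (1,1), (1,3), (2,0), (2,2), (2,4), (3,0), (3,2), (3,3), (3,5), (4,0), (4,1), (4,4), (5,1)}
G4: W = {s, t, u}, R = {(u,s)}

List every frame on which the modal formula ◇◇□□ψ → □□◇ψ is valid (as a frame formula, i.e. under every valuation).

G4

This is the axiom for a generalized confluence (Geach) condition; its first-order frame correspondent is ∀x ∀y ∀z ((xR²y ∧ xR²z) → ∃w (yR²w ∧ zRw)).
G1: fails — sR²u, sR²u but no w* with uR²w* and uRw*.
G2: fails — uR²u, uR²y but no t with uR²t and yRt.
G3: fails — 0R²5, 0R²2 but no w with 5R²w and 2Rw.
G4: holds.
Valid on: G4.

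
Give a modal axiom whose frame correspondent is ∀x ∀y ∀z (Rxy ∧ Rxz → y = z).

A defining formula is ◇s → □s (the CD axiom).

◇s → □s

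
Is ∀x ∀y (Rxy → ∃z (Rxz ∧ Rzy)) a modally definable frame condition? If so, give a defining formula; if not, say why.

Yes — defined by □□p → □p

This is a Sahlqvist condition; the C4 axiom □□p → □p defines it.
Suppose □□p→□p is valid. Take Rxy and set V(p)={w : xR²w}. Then □□p at x, so □p at x, so p at y, i.e. ∃z(Rxz∧Rzy).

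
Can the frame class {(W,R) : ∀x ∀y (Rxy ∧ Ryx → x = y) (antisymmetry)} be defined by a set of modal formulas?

Modal frame validity is preserved under surjective bounded morphisms.
The 4-cycle (worlds a,b,c,d with a→b→c→d→a) is antisymmetric. Sending even-indexed worlds to s and odd-indexed worlds to t is a surjective bounded morphism onto the two-world frame with s↔t, which is not antisymmetric.
Hence antisymmetry is not modally definable.

Not definable by any modal formula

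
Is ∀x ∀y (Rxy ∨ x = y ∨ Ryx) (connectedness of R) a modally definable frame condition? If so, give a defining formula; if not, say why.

If a class were modally definable it would be closed under disjoint unions (Goldblatt–Thomason).
Take 4 disjoint single-world reflexive frames: each is trivially connected, but their disjoint union has 4 worlds with no edge between distinct components, so it is not connected.
Hence connectedness of R is not modally definable.

Not definable by any modal formula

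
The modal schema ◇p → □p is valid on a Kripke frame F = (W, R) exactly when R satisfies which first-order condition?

Partial functionality

This is the CD axiom.
It corresponds to partial functionality: ∀x ∀y ∀z (Rxy ∧ Rxz → y = z).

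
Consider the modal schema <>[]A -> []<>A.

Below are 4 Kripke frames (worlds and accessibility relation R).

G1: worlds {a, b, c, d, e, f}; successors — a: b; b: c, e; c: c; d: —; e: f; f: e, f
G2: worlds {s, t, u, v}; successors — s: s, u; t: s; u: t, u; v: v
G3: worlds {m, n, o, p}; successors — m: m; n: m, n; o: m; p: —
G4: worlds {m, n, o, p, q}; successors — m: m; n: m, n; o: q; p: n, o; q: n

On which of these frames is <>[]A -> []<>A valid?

G3

Frame correspondent (Sahlqvist): forall x forall y forall z (Rxy & Rxz -> exists w (Ryw & Rzw)) — i.e. convergence.
G1: fails — Rbc and Rbe but c and e have no common successor.
G2: fails — Rut and Ruu but t and u have no common successor.
G3: ✓.
G4: fails — Rpn and Rpo but n and o have no common successor.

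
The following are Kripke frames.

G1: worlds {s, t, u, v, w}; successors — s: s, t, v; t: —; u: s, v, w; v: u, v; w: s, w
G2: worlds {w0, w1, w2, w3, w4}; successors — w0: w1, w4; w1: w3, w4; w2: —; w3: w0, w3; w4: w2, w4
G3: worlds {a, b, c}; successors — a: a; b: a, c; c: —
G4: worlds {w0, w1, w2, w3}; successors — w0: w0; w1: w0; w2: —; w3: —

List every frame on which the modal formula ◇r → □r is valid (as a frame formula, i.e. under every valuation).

The schema corresponds to partial functionality: ∀x ∀y ∀z (Rxy ∧ Rxz → y = z).
G1: fails — s sees both s and t.
G2: fails — w0 sees both w1 and w4.
G3: fails — b sees both a and c.
G4: satisfies the condition.

G4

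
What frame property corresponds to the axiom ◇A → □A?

Suppose ◇A→□A is valid. Take Rxy, Rxz and set V(A)={y}. Then ◇A at x, so □A at x, so A at z, i.e. z=y.
The converse is a direct semantic check.
Frame condition: ∀x ∀y ∀z (Rxy ∧ Rxz → y = z).

partial functionality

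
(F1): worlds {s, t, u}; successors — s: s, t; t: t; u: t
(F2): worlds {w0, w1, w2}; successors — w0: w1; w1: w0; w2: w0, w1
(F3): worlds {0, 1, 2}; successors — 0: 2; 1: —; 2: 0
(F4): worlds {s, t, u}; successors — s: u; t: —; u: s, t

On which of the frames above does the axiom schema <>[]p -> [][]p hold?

This is the axiom for a generalized confluence (Geach) condition; its first-order frame correspondent is forall x forall y forall z ((xRy & x R^2 z) -> exists w (yRw & z = w)).
(F1): fails — sRt, sR²s but no w with tRw and s=w.
(F2): fails — w2Rw0, w2R²w0 but no w with w0Rw and w0=w.
(F3): satisfies the condition.
(F4): fails — uRt, uR²u but no w with tRw and u=w.

(F3)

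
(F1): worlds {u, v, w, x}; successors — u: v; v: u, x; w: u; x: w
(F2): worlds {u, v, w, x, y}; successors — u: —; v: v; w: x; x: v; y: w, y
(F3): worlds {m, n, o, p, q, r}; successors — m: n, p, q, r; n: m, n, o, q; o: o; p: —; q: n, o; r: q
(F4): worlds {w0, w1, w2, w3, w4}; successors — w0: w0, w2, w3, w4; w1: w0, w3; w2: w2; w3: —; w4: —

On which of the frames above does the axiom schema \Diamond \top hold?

This is the axiom for seriality; its first-order frame correspondent is \forall x \exists y Rxy.
(F1): holds.
(F2): fails — world u has no successor.
(F3): fails — world p has no successor.
(F4): fails — world w3 has no successor.
Valid on: (F1).

(F1)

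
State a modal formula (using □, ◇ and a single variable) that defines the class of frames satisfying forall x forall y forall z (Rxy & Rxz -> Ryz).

◇ψ → □◇ψ

The condition is the Euclidean property. The 5 schema ◇ψ → □◇ψ defines it.
Suppose ◇ψ→□◇ψ is valid. Take Rxy, Rxz and set V(ψ)={y}. Then ◇ψ at x, so □◇ψ at x, so ◇ψ at z, so some w with Rzw has ψ; w=y, i.e. Rzy. By symmetry of the argument, Ryz.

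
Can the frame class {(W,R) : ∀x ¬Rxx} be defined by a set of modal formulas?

Any modally definable frame class is closed under surjective bounded morphisms.
The 2-cycle (worlds s,t with s→t→s) is irreflexive, and the map sending every world to a single reflexive point • is a surjective bounded morphism (forth: every edge maps to (•,•); back: every world has a successor). So any modal formula valid on the 2-cycle is also valid on the reflexive point, which is not irreflexive.
So no modal formula (or set of formulas) defines exactly the irreflexive frames.

No — not modally definable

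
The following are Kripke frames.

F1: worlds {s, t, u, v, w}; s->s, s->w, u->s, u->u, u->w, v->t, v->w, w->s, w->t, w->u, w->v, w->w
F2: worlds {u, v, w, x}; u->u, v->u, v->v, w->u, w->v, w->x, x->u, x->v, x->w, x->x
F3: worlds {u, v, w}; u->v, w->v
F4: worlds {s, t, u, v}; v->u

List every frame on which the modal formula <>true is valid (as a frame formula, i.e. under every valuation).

F2

Frame correspondent (Sahlqvist): forall x exists y Rxy — i.e. seriality.
F1: fails — world t has no successor.
F2: holds.
F3: fails — world v has no successor.
F4: fails — world s has no successor.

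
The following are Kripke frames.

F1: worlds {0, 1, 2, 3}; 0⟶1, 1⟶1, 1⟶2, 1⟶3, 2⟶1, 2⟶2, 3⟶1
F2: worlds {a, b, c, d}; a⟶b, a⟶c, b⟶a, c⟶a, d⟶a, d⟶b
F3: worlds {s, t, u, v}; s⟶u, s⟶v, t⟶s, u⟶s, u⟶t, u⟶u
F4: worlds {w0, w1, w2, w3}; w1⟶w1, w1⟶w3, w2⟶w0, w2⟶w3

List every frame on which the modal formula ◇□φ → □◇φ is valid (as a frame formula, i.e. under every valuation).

F1

The schema corresponds to convergence: ∀x ∀y ∀z (Rxy ∧ Rxz → ∃w (Ryw ∧ Rzw)).
F1: ✓.
F2: fails — Rdb and Rda but b and a have no common successor.
F3: fails — Rsv and Rsv but v and v have no common successor.
F4: fails — Rw1w1 and Rw1w3 but w1 and w3 have no common successor.
Valid on: F1.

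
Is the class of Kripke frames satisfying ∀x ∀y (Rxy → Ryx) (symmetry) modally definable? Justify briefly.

Definable; r → □◇r defines it

Yes: it is symmetry, defined by the B schema r → □◇r.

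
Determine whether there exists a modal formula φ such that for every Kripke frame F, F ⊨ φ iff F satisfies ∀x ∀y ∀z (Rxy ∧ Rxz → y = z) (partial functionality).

Yes: it is partial functionality, defined by the CD schema ◇q → □q.
Suppose ◇q→□q is valid. Take Rxy, Rxz and set V(q)={y}. Then ◇q at x, so □q at x, so q at z, i.e. z=y.

Yes — defined by ◇q → □q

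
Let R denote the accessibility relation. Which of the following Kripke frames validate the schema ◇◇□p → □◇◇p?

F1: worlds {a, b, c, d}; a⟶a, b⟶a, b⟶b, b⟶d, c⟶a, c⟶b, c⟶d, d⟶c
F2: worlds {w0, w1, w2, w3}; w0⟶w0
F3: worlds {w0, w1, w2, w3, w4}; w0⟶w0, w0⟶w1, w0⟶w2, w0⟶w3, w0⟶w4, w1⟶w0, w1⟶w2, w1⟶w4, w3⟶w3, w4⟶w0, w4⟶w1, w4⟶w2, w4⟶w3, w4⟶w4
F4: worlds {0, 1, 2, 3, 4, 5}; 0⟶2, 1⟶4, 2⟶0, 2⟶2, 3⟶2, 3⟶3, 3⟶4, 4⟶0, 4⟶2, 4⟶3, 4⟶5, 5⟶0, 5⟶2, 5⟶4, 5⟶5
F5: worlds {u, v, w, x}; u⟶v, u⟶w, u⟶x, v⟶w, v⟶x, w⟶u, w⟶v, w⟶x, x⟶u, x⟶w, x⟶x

This is the axiom for a generalized confluence (Geach) condition; its first-order frame correspondent is ∀x ∀y ∀z ((xR²y ∧ xRz) → ∃w (yRw ∧ zR²w)).
F1: fails — bR²d, bRa but no w with dRw and aR²w.
F2: holds.
F3: fails — w0R²w0, w0Rw2 but no w with w0Rw and w2R²w.
F4: holds.
F5: holds.
Valid on: F2, F4, F5.

F2, F4, F5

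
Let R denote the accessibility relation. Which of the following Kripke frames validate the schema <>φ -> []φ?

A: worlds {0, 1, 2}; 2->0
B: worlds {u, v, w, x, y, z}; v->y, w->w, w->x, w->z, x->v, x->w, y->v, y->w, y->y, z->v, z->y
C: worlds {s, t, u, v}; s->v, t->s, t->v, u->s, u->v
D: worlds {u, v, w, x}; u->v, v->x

A, D

Frame correspondent (Sahlqvist): forall x forall y forall z (Rxy & Rxz -> y = z) — i.e. partial functionality.
A: ✓.
B: fails — w sees both w and x.
C: fails — t sees both s and v.
D: ✓.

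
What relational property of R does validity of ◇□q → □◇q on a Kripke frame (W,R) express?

Suppose ◇□q→□◇q is valid. Take Rxy, Rxz and set V(q)={w : Ryw}. Then □q at y so ◇□q at x, so □◇q at x, so ◇q at z, giving w with Rzw and Ryw.

Convergence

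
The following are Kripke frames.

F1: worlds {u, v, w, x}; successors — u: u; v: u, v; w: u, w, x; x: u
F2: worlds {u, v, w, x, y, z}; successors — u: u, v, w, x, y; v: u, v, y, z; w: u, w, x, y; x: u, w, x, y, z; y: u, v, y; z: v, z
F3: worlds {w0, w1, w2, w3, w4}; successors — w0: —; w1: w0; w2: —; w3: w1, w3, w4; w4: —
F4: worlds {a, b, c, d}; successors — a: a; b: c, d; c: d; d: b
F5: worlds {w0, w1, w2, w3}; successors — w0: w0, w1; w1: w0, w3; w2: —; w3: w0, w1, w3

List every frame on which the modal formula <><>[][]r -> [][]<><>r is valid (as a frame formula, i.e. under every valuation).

F1, F2, F5

The schema corresponds to a generalized confluence (Geach) condition: forall x forall y forall z ((x R^2 y & x R^2 z) -> exists w (y R^2 w & z R^2 w)).
F1: holds.
F2: holds.
F3: fails — w3R²w0, w3R²w0 but no w with w0R²w and w0R²w.
F4: fails — dR²c, dR²d but no w with cR²w and dR²w.
F5: holds.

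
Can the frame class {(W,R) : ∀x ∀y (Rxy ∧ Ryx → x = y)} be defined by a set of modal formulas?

No

Modal frame validity is preserved under surjective bounded morphisms.
The 4-cycle (worlds 0,1,2,3 with 0→1→2→3→0) is antisymmetric. Sending even-indexed worlds to s and odd-indexed worlds to t is a surjective bounded morphism onto the two-world frame with s↔t, which is not antisymmetric.
So no modal formula (or set of formulas) defines exactly the antisymmetric frames.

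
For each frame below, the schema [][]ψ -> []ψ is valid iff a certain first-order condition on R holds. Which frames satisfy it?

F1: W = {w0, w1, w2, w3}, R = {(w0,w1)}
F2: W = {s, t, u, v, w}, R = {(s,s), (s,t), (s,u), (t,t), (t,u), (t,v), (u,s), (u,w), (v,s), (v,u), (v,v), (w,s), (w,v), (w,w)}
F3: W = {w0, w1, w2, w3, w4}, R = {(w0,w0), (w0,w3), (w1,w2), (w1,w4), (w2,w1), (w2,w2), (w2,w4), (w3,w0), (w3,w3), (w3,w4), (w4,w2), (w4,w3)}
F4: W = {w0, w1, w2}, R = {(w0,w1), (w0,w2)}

Frame correspondent (Sahlqvist): forall x forall y (Rxy -> exists z (Rxz & Rzy)) — i.e. density.
F1: fails — Rw0w1 but no z with Rw0z and Rzw1.
F2: holds.
F3: holds.
F4: fails — Rw0w1 but no z with Rw0z and Rzw1.

F2, F3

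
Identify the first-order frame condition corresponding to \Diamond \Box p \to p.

symmetry

This is a form of the B axiom.
Its frame correspondent is symmetry — \forall x \forall y (Rxy \to Ryx).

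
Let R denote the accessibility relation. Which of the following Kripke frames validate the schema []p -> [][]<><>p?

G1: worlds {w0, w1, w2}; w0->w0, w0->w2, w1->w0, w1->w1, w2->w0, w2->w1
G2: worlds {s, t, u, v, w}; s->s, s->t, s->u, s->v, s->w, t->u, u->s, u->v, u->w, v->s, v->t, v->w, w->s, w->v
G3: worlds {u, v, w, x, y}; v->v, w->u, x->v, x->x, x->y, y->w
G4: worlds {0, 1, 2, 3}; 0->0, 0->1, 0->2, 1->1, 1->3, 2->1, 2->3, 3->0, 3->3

G1, G2, G4

This is the axiom for a generalized confluence (Geach) condition; its first-order frame correspondent is forall x forall z (x R^2 z -> exists w (xRw & z R^2 w)).
G1: condition met.
G2: condition met.
G3: fails — xR²w but no t with xRt and wR²t.
G4: condition met.
Valid on: G1, G2, G4.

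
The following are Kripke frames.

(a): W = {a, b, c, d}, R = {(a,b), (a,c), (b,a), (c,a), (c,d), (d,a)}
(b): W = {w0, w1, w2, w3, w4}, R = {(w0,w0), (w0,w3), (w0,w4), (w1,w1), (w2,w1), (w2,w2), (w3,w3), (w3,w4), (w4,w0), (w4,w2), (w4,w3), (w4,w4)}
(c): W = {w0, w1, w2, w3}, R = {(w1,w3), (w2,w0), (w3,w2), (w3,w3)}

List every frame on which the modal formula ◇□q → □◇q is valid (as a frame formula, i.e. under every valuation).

none

Frame correspondent (Sahlqvist): ∀x ∀y ∀z (Rxy ∧ Rxz → ∃w (Ryw ∧ Rzw)) — i.e. convergence.
(a): fails — Rcd and Rca but d and a have no common successor.
(b): fails — Rw4w2 and Rw4w0 but w2 and w0 have no common successor.
(c): fails — Rw2w0 and Rw2w0 but w0 and w0 have no common successor.
Valid on no frame.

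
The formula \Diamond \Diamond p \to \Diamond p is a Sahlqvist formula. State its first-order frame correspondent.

transitivity: \forall x \forall y \forall z (Rxy \wedge Ryz \to Rxz)

Equivalently (dual form): □p → □□p.
Suppose □p→□□p is valid. Take Rxy, Ryz and set V(p)={w : Rxw}. Then □p at x, so □□p at x, so □p at y, so p at z, i.e. Rxz.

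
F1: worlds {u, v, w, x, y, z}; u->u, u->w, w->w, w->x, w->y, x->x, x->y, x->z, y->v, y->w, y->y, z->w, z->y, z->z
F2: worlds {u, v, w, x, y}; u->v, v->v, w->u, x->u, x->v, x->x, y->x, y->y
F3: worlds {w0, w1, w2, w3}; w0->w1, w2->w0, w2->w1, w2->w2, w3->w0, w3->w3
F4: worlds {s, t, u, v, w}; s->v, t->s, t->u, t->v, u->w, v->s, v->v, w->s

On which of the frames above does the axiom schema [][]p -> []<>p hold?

Frame correspondent (Sahlqvist): forall x forall z (xRz -> exists w (x R^2 w & zRw)) — i.e. a generalized confluence (Geach) condition.
F1: fails — yRv but no t with yR²t and vRt.
F2: satisfies the condition.
F3: fails — w0Rw1 but no w with w0R²w and w1Rw.
F4: satisfies the condition.
Valid on: F2, F4.

F2, F4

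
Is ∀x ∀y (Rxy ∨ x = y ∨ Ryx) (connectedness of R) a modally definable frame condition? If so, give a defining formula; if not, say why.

Not definable by any modal formula

Modal frame validity is preserved under disjoint unions.
Take 3 disjoint single-world reflexive frames: each is trivially connected, but their disjoint union has 3 worlds with no edge between distinct components, so it is not connected.
So no modal formula (or set of formulas) defines exactly the connected frames.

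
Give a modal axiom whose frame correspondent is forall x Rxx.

□ψ → ψ

A defining formula is □ψ → ψ (the T axiom).
Suppose □ψ→ψ is valid. At any x set V(ψ)={w : Rxw}. Then □ψ holds at x, so ψ holds at x, i.e. Rxx.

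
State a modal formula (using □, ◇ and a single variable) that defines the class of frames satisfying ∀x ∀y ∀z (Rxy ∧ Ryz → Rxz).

A defining formula is □s → □□s (the 4 axiom).

□s → □□s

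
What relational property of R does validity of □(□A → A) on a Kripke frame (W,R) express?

Suppose □(□A→A) is valid. Take Rxy and set V(A)={w : Ryw}. Then at y, □A holds; since □(□A→A) at x, □A→A at y, so A at y, i.e. Ryy.

Shift-reflexivity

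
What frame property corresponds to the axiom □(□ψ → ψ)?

Suppose □(□ψ→ψ) is valid. Take Rxy and set V(ψ)={w : Ryw}. Then at y, □ψ holds; since □(□ψ→ψ) at x, □ψ→ψ at y, so ψ at y, i.e. Ryy.
Conversely, any frame satisfying ∀x ∀y (Rxy → Ryy) validates the schema.
Frame condition: ∀x ∀y (Rxy → Ryy).

Shift-reflexivity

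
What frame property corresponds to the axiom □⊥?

□⊥ is valid iff no world has any successor (otherwise □⊥ fails at any world with one).
Conversely, on a frame with emptiness of R the schema holds at every world under every valuation.
So the correspondent is emptiness of R.

emptiness of R: ∀x ∀y ¬Rxy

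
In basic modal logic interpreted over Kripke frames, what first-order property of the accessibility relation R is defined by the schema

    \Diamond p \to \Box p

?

Suppose ◇p→□p is valid. Take Rxy, Rxz and set V(p)={y}. Then ◇p at x, so □p at x, so p at z, i.e. z=y.
Conversely, any frame satisfying \forall x \forall y \forall z (Rxy \wedge Rxz \to y = z) validates the schema.
So the correspondent is partial functionality.

partial functionality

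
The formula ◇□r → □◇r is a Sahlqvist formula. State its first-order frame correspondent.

convergence

Suppose ◇□r→□◇r is valid. Take Rxy, Rxz and set V(r)={w : Ryw}. Then □r at y so ◇□r at x, so □◇r at x, so ◇r at z, giving w with Rzw and Ryw.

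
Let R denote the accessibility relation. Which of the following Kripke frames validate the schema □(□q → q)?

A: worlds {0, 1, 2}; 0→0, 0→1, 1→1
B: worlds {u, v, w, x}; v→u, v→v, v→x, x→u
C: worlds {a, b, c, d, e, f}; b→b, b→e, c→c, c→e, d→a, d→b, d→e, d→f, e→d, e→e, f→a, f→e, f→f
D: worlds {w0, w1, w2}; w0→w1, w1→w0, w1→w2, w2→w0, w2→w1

A

This is the axiom for shift-reflexivity; its first-order frame correspondent is ∀x ∀y (Rxy → Ryy).
A: holds.
B: fails — Rxu but not Ruu.
C: fails — Red but not Rdd.
D: fails — Rw1w2 but not Rw2w2.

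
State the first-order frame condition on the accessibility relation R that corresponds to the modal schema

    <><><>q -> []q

forall x forall y forall z ((x R^3 y & xRz) -> exists w (y = w & z = w))

This is a Sahlqvist (Geach-type) schema ◇^3□^0q → □^1◇^0q.
Minimal-valuation argument: fix x; take any y with xR^3y and any z with xR^1z. Set V(q) to the set of worlds R-reachable from y in exactly 0 steps. Then □^0q holds at y, so the antecedent holds at x; validity forces ◇^0q at z, giving a w with zR^0w and yR^0w.
First-order correspondent: forall x forall y forall z ((x R^3 y & xRz) -> exists w (y = w & z = w)).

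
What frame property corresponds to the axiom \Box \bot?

emptiness of R

□⊥ is valid iff no world has any successor (otherwise □⊥ fails at any world with one).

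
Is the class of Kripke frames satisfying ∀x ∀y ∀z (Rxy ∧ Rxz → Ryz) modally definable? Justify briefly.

This is a Sahlqvist condition; the 5 axiom ◇p → □◇p defines it.

Yes — defined by ◇p → □◇p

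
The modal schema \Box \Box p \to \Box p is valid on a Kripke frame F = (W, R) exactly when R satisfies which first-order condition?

Suppose □□p→□p is valid. Take Rxy and set V(p)={w : xR²w}. Then □□p at x, so □p at x, so p at y, i.e. ∃z(Rxz∧Rzy).
The converse is a direct semantic check.
Frame condition: \forall x \forall y (Rxy \to \exists z (Rxz \wedge Rzy)).

density: \forall x \forall y (Rxy \to \exists z (Rxz \wedge Rzy))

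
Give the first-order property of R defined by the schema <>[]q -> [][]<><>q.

forall x forall y forall z ((xRy & x R^2 z) -> exists w (yRw & z R^2 w))

This is a Sahlqvist (Geach-type) schema ◇^1□^1q → □^2◇^2q.
Minimal-valuation argument: fix x; take any y with xR^1y and any z with xR^2z. Set V(q) to the set of worlds R-reachable from y in exactly 1 step. Then □^1q holds at y, so the antecedent holds at x; validity forces ◇^2q at z, giving a w with zR^2w and yR^1w.
First-order correspondent: forall x forall y forall z ((xRy & x R^2 z) -> exists w (yRw & z R^2 w)).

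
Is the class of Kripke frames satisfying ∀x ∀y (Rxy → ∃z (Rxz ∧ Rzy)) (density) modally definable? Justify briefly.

The condition is density. A defining modal formula is □□q → □q.
Suppose □□q→□q is valid. Take Rxy and set V(q)={w : xR²w}. Then □□q at x, so □q at x, so q at y, i.e. ∃z(Rxz∧Rzy).

Yes — defined by □□q → □q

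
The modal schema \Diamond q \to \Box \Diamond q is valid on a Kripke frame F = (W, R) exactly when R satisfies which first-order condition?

the Euclidean property

Suppose ◇q→□◇q is valid. Take Rxy, Rxz and set V(q)={y}. Then ◇q at x, so □◇q at x, so ◇q at z, so some w with Rzw has q; w=y, i.e. Rzy. By symmetry of the argument, Ryz.
Conversely, on a frame with the Euclidean property the schema holds at every world under every valuation.
Frame condition: \forall x \forall y \forall z (Rxy \wedge Rxz \to Ryz).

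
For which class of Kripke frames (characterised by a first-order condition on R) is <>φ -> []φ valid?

Suppose ◇φ→□φ is valid. Take Rxy, Rxz and set V(φ)={y}. Then ◇φ at x, so □φ at x, so φ at z, i.e. z=y.

partial functionality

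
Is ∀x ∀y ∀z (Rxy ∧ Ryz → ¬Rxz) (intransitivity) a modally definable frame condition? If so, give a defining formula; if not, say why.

Modal frame validity is preserved under surjective bounded morphisms.
The 7-cycle (worlds 0,1,2,3,4,5,6 with 0→1→2→3→4→5→6→0) is intransitive. Mapping every world to a single reflexive point • is a surjective bounded morphism; the reflexive point is not intransitive (R••∧R•• but R••).
So no modal formula (or set of formulas) defines exactly the intransitive frames.

No — not modally definable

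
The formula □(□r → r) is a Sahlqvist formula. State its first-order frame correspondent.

shift-reflexivity: ∀x ∀y (Rxy → Ryy)

This schema is the T□ axiom.
Its frame correspondent is shift-reflexivity — ∀x ∀y (Rxy → Ryy).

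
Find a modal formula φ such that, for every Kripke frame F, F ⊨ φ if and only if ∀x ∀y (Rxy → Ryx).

A defining formula is p → □◇p (the B axiom).
Suppose p→□◇p is valid. Take Rxy and set V(p)={x}. Then p at x, so □◇p at x, so ◇p at y, so some z with Ryz has p; z=x, i.e. Ryx.

p → □◇p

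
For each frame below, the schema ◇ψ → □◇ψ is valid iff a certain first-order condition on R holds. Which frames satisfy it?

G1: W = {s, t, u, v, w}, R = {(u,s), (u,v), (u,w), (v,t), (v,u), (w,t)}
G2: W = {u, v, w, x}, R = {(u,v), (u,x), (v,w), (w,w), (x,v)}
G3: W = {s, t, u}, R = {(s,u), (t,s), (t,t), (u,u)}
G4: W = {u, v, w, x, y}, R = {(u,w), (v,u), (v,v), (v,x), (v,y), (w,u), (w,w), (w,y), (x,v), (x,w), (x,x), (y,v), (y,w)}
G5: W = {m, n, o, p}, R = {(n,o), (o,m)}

This is the axiom for the Euclidean property; its first-order frame correspondent is ∀x ∀y ∀z (Rxy ∧ Rxz → Ryz).
G1: fails — Ruv and Ruv but not Rvv.
G2: fails — Ruv and Ruv but not Rvv.
G3: fails — Rts and Rts but not Rss.
G4: fails — Rvu and Rvv but not Ruv.
G5: fails — Rno and Rno but not Roo.
Valid on no frame.

none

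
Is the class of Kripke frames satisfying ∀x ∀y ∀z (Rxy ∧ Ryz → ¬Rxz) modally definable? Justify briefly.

Any modally definable frame class is closed under surjective bounded morphisms.
The 3-cycle (worlds 0,1,2 with 0→1→2→0) is intransitive. Mapping every world to a single reflexive point • is a surjective bounded morphism; the reflexive point is not intransitive (R••∧R•• but R••).
Hence intransitivity is not modally definable.

No — not modally definable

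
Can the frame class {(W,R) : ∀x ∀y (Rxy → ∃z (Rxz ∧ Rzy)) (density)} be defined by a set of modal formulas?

Yes — defined by □□r → □r

This is a Sahlqvist condition; the C4 axiom □□r → □r defines it.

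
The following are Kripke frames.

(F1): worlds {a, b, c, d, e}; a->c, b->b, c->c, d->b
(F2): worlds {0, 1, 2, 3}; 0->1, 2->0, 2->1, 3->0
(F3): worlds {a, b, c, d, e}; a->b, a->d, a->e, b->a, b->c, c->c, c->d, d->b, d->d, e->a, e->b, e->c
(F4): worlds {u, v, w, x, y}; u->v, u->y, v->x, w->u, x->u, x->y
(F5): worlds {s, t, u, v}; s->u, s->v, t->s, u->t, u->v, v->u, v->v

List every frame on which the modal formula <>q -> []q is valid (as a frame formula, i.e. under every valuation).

(F1)

Frame correspondent (Sahlqvist): forall x forall y forall z (Rxy & Rxz -> y = z) — i.e. partial functionality.
(F1): holds.
(F2): fails — 2 sees both 0 and 1.
(F3): fails — a sees both b and d.
(F4): fails — u sees both v and y.
(F5): fails — s sees both u and v.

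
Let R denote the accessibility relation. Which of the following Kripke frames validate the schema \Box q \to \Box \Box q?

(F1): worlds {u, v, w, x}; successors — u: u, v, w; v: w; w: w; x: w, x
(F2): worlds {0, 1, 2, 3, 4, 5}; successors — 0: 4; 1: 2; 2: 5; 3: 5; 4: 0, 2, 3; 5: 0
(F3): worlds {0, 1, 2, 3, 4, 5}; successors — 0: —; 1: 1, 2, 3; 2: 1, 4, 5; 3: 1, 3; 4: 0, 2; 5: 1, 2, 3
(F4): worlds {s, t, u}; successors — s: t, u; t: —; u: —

(F1), (F4)

This is the axiom for transitivity; its first-order frame correspondent is \forall x \forall y \forall z (Rxy \wedge Ryz \to Rxz).
(F1): condition met.
(F2): fails — R12 and R25 but not R15.
(F3): fails — R31 and R12 but not R32.
(F4): condition met.
Valid on: (F1), (F4).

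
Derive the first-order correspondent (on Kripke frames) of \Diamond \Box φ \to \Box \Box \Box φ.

This is a Sahlqvist (Geach-type) schema ◇^1□^1φ → □^3◇^0φ.
Minimal-valuation argument: fix x; take any y with xR^1y and any z with xR^3z. Set V(φ) to the set of worlds R-reachable from y in exactly 1 step. Then □^1φ holds at y, so the antecedent holds at x; validity forces ◇^0φ at z, giving a w with zR^0w and yR^1w.
First-order correspondent: \forall x \forall y \forall z ((xRy \wedge x R^3 z) \to \exists w (yRw \wedge z = w)).

\forall x \forall y \forall z ((xRy \wedge x R^3 z) \to \exists w (yRw \wedge z = w))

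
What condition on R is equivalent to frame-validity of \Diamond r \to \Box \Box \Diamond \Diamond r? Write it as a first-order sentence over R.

\forall x \forall y \forall z ((xRy \wedge x R^2 z) \to \exists w (y = w \wedge z R^2 w))

This is a Sahlqvist (Geach-type) schema ◇^1□^0r → □^2◇^2r.
Minimal-valuation argument: fix x; take any y with xR^1y and any z with xR^2z. Set V(r) to the set of worlds R-reachable from y in exactly 0 steps. Then □^0r holds at y, so the antecedent holds at x; validity forces ◇^2r at z, giving a w with zR^2w and yR^0w.
First-order correspondent: \forall x \forall y \forall z ((xRy \wedge x R^2 z) \to \exists w (y = w \wedge z R^2 w)).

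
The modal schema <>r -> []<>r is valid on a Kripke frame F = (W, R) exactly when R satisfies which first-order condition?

Suppose ◇r→□◇r is valid. Take Rxy, Rxz and set V(r)={y}. Then ◇r at x, so □◇r at x, so ◇r at z, so some w with Rzw has r; w=y, i.e. Rzy. By symmetry of the argument, Ryz.

The Euclidean property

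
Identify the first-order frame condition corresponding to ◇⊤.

◇⊤ holds at w iff w has a successor, so frame-validity of ◇⊤ is exactly seriality. Equivalently via □A → ◇A:
Suppose □A→◇A is valid. At any x set V(A)=W. Then □A at x, so ◇A at x, so x has a successor.
Conversely, on a frame with seriality the schema holds at every world under every valuation.
So the correspondent is seriality.

Seriality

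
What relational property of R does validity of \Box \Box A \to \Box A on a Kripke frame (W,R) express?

Suppose □□A→□A is valid. Take Rxy and set V(A)={w : xR²w}. Then □□A at x, so □A at x, so A at y, i.e. ∃z(Rxz∧Rzy).
The converse is a direct semantic check.
Frame condition: \forall x \forall y (Rxy \to \exists z (Rxz \wedge Rzy)).

Density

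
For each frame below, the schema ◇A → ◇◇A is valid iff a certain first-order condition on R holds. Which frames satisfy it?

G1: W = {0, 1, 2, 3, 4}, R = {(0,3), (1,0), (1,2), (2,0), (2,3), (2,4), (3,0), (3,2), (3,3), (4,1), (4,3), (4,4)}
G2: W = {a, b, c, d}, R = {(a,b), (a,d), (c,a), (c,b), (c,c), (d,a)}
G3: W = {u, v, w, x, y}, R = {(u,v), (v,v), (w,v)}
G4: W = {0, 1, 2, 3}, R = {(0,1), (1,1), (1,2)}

G3, G4

Frame correspondent (Sahlqvist): ∀x ∀y (xRy → ∃w (y = w ∧ xR²w)) — i.e. a generalized confluence (Geach) condition.
G1: fails — 1R2 but no w with 2=w and 1R²w.
G2: fails — aRb but no w with b=w and aR²w.
G3: satisfies the condition.
G4: satisfies the condition.
Valid on: G3, G4.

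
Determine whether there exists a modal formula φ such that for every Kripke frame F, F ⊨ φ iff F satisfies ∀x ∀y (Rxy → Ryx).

Yes, by q → □◇q

The condition is symmetry. A defining modal formula is q → □◇q.
Suppose q→□◇q is valid. Take Rxy and set V(q)={x}. Then q at x, so □◇q at x, so ◇q at y, so some z with Ryz has q; z=x, i.e. Ryx.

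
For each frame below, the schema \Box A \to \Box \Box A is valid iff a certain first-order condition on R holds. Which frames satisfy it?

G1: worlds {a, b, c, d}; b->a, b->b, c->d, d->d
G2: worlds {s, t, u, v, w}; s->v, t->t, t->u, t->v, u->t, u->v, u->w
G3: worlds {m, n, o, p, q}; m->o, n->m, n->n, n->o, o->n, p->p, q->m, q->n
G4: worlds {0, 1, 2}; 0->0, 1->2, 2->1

The schema corresponds to transitivity: \forall x \forall y \forall z (Rxy \wedge Ryz \to Rxz).
G1: condition met.
G2: fails — Rut and Rtu but not Ruu.
G3: fails — Ron and Rno but not Roo.
G4: fails — R12 and R21 but not R11.

G1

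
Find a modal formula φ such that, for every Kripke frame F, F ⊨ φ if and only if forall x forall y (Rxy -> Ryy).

□(□r → r)

A defining formula is □(□r → r) (the T□ axiom).
Suppose □(□r→r) is valid. Take Rxy and set V(r)={w : Ryw}. Then at y, □r holds; since □(□r→r) at x, □r→r at y, so r at y, i.e. Ryy.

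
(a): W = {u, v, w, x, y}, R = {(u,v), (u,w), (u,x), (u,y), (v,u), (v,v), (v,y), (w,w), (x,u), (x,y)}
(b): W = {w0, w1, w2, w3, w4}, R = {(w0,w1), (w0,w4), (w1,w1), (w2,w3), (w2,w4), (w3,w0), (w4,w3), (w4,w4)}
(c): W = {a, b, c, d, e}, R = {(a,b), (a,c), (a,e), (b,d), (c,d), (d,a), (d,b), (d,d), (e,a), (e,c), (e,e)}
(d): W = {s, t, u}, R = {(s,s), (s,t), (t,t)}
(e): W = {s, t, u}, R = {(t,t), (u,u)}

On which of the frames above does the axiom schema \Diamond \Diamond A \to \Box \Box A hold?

(e)

The schema corresponds to a generalized confluence (Geach) condition: \forall x \forall y \forall z ((x R^2 y \wedge x R^2 z) \to \exists w (y = w \wedge z = w)).
(a): fails — uR²u, uR²v but u ≠ v.
(b): fails — w0R²w1, w0R²w3 but w1 ≠ w3.
(c): fails — aR²a, aR²c but a ≠ c.
(d): fails — sR²s, sR²t but s ≠ t.
(e): holds.
Valid on: (e).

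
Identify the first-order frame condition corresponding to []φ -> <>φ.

This schema is the D axiom.
It corresponds to seriality: forall x exists y Rxy.

seriality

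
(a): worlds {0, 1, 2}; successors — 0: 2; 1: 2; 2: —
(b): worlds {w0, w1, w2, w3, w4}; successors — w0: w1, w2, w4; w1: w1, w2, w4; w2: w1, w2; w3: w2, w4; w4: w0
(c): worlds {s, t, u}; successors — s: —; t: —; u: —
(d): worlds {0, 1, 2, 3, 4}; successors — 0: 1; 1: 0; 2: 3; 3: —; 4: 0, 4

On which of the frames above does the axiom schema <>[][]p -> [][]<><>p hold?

Frame correspondent (Sahlqvist): forall x forall y forall z ((xRy & x R^2 z) -> exists w (y R^2 w & z R^2 w)) — i.e. a generalized confluence (Geach) condition.
(a): holds.
(b): holds.
(c): holds.
(d): fails — 0R1, 0R²0 but no w with 1R²w and 0R²w.
Valid on: (a), (b), (c).

(a), (b), (c)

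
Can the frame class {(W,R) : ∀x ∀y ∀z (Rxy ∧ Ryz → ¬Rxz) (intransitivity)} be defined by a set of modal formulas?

No

Modal frame validity is preserved under surjective bounded morphisms.
The 5-cycle (worlds w0,w1,w2,w3,w4 with w0→w1→w2→w3→w4→w0) is intransitive. Mapping every world to a single reflexive point • is a surjective bounded morphism; the reflexive point is not intransitive (R••∧R•• but R••).
Hence intransitivity is not modally definable.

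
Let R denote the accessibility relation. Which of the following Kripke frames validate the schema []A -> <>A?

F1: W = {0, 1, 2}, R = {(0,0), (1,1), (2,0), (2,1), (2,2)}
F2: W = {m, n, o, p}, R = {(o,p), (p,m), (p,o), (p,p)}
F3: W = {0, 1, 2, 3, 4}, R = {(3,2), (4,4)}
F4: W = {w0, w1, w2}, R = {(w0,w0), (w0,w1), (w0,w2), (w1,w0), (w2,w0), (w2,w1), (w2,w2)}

Frame correspondent (Sahlqvist): forall x exists y Rxy — i.e. seriality.
F1: condition met.
F2: fails — world m has no successor.
F3: fails — world 0 has no successor.
F4: condition met.

F1, F4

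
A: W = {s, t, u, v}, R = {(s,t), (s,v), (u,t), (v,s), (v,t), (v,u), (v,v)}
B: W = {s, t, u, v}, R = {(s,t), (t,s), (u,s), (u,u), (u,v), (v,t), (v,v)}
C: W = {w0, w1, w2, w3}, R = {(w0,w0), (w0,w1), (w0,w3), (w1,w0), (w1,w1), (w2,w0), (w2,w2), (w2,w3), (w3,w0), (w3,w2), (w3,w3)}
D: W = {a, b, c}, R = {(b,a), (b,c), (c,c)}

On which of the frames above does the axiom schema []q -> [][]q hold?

D

This is the axiom for transitivity; its first-order frame correspondent is forall x forall y forall z (Rxy & Ryz -> Rxz).
A: fails — Rsv and Rvu but not Rsu.
B: fails — Ruv and Rvt but not Rut.
C: fails — Rw1w0 and Rw0w3 but not Rw1w3.
D: ✓.
Valid on: D.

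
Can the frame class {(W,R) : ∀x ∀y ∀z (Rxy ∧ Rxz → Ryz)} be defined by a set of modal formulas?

This is a Sahlqvist condition; the 5 axiom ◇p → □◇p defines it.
Suppose ◇p→□◇p is valid. Take Rxy, Rxz and set V(p)={y}. Then ◇p at x, so □◇p at x, so ◇p at z, so some w with Rzw has p; w=y, i.e. Rzy. By symmetry of the argument, Ryz.

Definable; ◇p → □◇p defines it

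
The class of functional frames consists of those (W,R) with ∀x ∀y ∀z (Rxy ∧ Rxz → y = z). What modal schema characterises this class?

◇q → □q

A defining formula is ◇q → □q (the CD axiom).
Suppose ◇q→□q is valid. Take Rxy, Rxz and set V(q)={y}. Then ◇q at x, so □q at x, so q at z, i.e. z=y.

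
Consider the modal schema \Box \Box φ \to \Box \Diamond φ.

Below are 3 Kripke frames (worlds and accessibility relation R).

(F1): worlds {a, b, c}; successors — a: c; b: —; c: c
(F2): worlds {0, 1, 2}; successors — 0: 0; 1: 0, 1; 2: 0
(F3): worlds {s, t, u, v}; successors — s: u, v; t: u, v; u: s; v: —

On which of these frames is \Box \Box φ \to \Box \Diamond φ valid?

(F1), (F2)

This is the axiom for a generalized confluence (Geach) condition; its first-order frame correspondent is \forall x \forall z (xRz \to \exists w (x R^2 w \wedge zRw)).
(F1): ✓.
(F2): ✓.
(F3): fails — sRv but no w with sR²w and vRw.
Valid on: (F1), (F2).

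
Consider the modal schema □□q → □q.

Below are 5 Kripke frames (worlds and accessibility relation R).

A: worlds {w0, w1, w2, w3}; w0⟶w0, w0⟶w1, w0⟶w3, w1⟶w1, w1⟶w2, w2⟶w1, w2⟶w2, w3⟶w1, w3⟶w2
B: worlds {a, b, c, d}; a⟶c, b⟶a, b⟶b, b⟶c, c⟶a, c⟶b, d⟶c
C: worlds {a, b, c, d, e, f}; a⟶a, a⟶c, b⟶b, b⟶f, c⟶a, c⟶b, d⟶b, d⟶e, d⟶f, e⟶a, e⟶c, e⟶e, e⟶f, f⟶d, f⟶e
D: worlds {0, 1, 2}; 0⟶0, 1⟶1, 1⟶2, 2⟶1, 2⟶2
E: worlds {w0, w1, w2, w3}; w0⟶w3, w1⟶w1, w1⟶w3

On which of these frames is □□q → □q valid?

This is the axiom for density; its first-order frame correspondent is ∀x ∀y (Rxy → ∃z (Rxz ∧ Rzy)).
A: condition met.
B: fails — Rdc but no z with Rdz and Rzc.
C: fails — Rfd but no z with Rfz and Rzd.
D: condition met.
E: fails — Rw0w3 but no z with Rw0z and Rzw3.
Valid on: A, D.

A, D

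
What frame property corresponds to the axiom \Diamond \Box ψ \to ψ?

This is a form of the B axiom.
It corresponds to symmetry: \forall x \forall y (Rxy \to Ryx).

symmetry: \forall x \forall y (Rxy \to Ryx)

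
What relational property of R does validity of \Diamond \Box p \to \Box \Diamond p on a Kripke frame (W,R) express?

convergence

This is the .2 axiom.
It corresponds to convergence: \forall x \forall y \forall z (Rxy \wedge Rxz \to \exists w (Ryw \wedge Rzw)).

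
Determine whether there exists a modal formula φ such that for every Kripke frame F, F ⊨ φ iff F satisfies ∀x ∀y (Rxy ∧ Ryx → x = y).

Modal frame validity is preserved under surjective bounded morphisms.
The 8-cycle (worlds s,t,u,v,w,x,y,z with s→t→u→v→w→x→y→z→s) is antisymmetric. Sending even-indexed worlds to • and odd-indexed worlds to ∘ is a surjective bounded morphism onto the two-world frame with •↔∘, which is not antisymmetric.
So no modal formula (or set of formulas) defines exactly the antisymmetric frames.

Not modally definable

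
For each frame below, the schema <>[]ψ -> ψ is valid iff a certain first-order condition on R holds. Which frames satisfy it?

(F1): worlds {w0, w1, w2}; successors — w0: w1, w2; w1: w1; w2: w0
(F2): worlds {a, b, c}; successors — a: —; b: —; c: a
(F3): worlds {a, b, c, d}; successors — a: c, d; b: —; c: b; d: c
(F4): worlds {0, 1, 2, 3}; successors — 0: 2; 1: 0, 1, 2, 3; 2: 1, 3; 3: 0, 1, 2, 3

none

Frame correspondent (Sahlqvist): forall x forall y (Rxy -> Ryx) — i.e. symmetry.
(F1): fails — Rw0w1 but not Rw1w0.
(F2): fails — Rca but not Rac.
(F3): fails — Rac but not Rca.
(F4): fails — R10 but not R01.
Valid on no frame.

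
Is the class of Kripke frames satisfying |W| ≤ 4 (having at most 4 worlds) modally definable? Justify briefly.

If a class were modally definable it would be closed under disjoint unions (Goldblatt–Thomason).
Any modal formula valid on each of 5 disjoint one-world frames is valid on their disjoint union (validity is preserved under disjoint unions). Each one-world frame has |W|=1≤4, but the union has |W|=5.
So no modal formula (or set of formulas) defines exactly the |W|≤4 frames.

No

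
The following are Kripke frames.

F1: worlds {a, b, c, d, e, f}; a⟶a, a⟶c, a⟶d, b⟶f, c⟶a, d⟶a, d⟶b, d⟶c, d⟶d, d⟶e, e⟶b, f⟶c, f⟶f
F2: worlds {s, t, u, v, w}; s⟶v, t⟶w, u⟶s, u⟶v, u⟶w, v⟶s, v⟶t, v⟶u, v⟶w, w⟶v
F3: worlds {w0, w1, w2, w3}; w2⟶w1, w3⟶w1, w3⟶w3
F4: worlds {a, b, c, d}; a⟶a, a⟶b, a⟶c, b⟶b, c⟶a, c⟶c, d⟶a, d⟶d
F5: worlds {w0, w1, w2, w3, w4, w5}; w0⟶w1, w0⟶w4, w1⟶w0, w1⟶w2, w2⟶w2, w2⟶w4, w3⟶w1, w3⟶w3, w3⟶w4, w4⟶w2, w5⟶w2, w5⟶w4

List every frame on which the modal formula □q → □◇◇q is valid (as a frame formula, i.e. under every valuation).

The schema corresponds to a generalized confluence (Geach) condition: ∀x ∀z (xRz → ∃w (xRw ∧ zR²w)).
F1: fails — dRe but no w with dRw and eR²w.
F2: fails — vRt but no w* with vRw* and tR²w*.
F3: fails — w2Rw1 but no w with w2Rw and w1R²w.
F4: holds.
F5: holds.
Valid on: F4, F5.

F4, F5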